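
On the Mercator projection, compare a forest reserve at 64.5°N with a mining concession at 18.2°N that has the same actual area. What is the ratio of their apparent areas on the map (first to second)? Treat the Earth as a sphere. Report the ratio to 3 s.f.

Mercator is conformal with k = sec φ, so areal scale = k² = sec²φ.
At 64.5°: sec²(64.5°) = 1/0.4305² = 5.395.
At 18.2°: sec²(18.2°) = 1/0.9500² = 1.108.
Ratio = 5.395/1.108 = cos²(18.2°)/cos²(64.5°) ≈ 4.87.

4.87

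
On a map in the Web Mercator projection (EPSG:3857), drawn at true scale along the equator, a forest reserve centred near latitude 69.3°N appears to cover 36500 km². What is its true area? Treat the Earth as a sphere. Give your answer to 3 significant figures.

The Mercator projection is conformal; its linear scale factor is the same in every direction and equals sec φ = 1/cos φ.
Areal scale = k² = sec²φ = 1/cos²(69.3°) = 1/0.3535² = 8.004.
True area = apparent / (areal scale) = 36500 / 8.004 ≈ 4560 km².

4560 km²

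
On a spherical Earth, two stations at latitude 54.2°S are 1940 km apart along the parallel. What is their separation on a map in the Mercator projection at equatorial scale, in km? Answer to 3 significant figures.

3320 km

The Mercator projection is conformal; its linear scale factor is the same in every direction and equals sec φ = 1/cos φ.
Along the parallel, k = sec 54.2° = 1/0.5850 = 1.710.
Map distance = 1940 × 1.710 ≈ 3320 km.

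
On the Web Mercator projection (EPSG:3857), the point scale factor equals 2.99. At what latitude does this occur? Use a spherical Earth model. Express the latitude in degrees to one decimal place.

70.5°

Mercator scale is k = sec φ = 1/cos φ.
1/cos φ = 2.99  ⇒  cos φ = 0.3344  ⇒  φ = arccos(0.3344) ≈ 70.5°.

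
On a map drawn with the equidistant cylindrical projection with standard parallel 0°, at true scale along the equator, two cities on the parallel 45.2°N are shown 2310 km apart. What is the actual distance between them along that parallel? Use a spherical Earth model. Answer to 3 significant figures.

1630 km

Plate carrée maps x = Rλ, y = Rφ. The meridian scale is h = 1 and the parallel scale is k = 1/cos φ = sec φ.
Along the parallel at 45.2°, map distances are exaggerated by k = sec 45.2° = 1.419.
True distance = 2310 / 1.419 = 2310 × cos 45.2° ≈ 1630 km.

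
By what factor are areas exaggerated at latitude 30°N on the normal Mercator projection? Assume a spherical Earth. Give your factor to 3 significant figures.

The Mercator projection is conformal; its linear scale factor is the same in every direction and equals sec φ = 1/cos φ.
Areal scale = k² = sec²φ = 1/cos²(30°) = 1/0.8660² = 1.333.

1.33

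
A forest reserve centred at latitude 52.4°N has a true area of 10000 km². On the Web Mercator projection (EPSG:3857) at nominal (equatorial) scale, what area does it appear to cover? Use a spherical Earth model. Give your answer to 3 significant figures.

The Mercator projection is conformal; its linear scale factor is the same in every direction and equals sec φ = 1/cos φ.
Areal scale = k² = sec²φ = 1/cos²(52.4°) = 1/0.6101² = 2.686.
Apparent area = 10000 × 2.686 ≈ 26900 km².

26900 km²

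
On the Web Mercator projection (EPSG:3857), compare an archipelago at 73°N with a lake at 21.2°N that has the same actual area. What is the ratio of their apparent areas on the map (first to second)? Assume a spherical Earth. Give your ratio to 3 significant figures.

Mercator areal scale is sec²φ.
At 73°: sec²(73°) = 1/0.2924² = 11.70.
At 21.2°: sec²(21.2°) = 1/0.9323² = 1.150.
Ratio = 11.70/1.150 = cos²(21.2°)/cos²(73°) ≈ 10.2.

10.2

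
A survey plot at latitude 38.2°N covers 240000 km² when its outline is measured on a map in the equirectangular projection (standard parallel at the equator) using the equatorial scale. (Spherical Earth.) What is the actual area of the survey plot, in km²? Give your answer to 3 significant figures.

189000 km²

In the plate carrée (x = Rλ, y = Rφ), meridians are true-scale (h = 1) and parallels are stretched by k = sec φ.
Areal scale = h·k = 1 × sec φ; at 38.2°, h = 1.000, k = 1.272, so h·k = 1.272.
True area = apparent / (areal scale) = 240000 / 1.272 ≈ 189000 km².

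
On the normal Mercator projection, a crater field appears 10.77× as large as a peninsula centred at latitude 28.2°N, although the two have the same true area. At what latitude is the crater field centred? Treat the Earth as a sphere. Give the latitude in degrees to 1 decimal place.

For equal true areas on Mercator, apparent areas scale as sec²φ, so the ratio is cos²φ₂ / cos²φ₁.
cos²φ₂ / cos²φ₁ = 10.77  ⇒  cos φ₁ = cos 28.2° / √10.77 = 0.8813/3.282 = 0.2685.
φ₁ = arccos(0.2685) ≈ 74.4°.

74.4°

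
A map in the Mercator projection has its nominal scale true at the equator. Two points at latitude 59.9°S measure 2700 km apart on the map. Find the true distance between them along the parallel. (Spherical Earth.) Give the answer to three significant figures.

1350 km

The Mercator projection is conformal; its linear scale factor is the same in every direction and equals sec φ = 1/cos φ.
Along the parallel at 59.9°, map distances are exaggerated by k = sec 59.9° = 1.994.
True distance = 2700 / 1.994 = 2700 × cos 59.9° ≈ 1350 km.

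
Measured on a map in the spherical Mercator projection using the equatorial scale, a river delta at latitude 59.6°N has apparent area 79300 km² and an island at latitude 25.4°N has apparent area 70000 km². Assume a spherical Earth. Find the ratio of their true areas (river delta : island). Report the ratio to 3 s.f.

0.355

Since Mercator area scale is 1/cos²φ, the true area equals the apparent area multiplied by cos²φ.
True area of river delta: 79300 × cos²(59.6°) = 79300 × 0.2561 = 20310 km².
True area of island: 70000 × cos²(25.4°) = 70000 × 0.8160 = 57120 km².
Ratio = 20310 / 57120 ≈ 0.355.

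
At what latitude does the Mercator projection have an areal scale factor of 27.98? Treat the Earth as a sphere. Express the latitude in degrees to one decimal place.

Mercator areal scale is sec²φ.
sec²φ = 27.98  ⇒  cos²φ = 0.03574  ⇒  cos φ = 0.1890.
φ = arccos(0.1890) ≈ 79.1°.

79.1°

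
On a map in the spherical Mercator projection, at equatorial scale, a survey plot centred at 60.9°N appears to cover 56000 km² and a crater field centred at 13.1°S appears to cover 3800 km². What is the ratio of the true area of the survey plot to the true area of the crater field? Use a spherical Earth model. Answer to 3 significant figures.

Since Mercator area scale is 1/cos²φ, the true area equals the apparent area multiplied by cos²φ.
True area of survey plot: 56000 × cos²(60.9°) = 56000 × 0.2365 = 13250 km².
True area of crater field: 3800 × cos²(13.1°) = 3800 × 0.9486 = 3605 km².
Ratio = 13250 / 3605 ≈ 3.67.

3.67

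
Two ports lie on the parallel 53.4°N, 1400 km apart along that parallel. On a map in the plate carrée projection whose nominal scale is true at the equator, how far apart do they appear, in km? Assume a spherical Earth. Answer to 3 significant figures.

2350 km

For the equirectangular projection with φ₀ = 0 (plate carrée), h = 1 along meridians and k = sec φ along parallels.
Along the parallel, k = sec 53.4° = 1/0.5962 = 1.677.
Map distance = 1400 × 1.677 ≈ 2350 km.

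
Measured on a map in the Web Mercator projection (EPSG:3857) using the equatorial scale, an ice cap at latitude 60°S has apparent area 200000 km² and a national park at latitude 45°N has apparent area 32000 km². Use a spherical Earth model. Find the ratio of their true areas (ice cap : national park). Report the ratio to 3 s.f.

Since Mercator area scale is 1/cos²φ, the true area equals the apparent area multiplied by cos²φ.
True area of ice cap: 200000 × cos²(60°) = 200000 × 0.2500 = 50000 km².
True area of national park: 32000 × cos²(45°) = 32000 × 0.5000 = 16000 km².
Ratio = 50000 / 16000 ≈ 3.13.

3.13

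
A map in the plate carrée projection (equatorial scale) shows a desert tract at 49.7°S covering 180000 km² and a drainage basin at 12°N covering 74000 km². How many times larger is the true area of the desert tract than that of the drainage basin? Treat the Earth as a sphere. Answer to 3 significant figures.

On the plate carrée, areal scale = h·k = 1 × sec φ, so true area = apparent × cos φ.
True area of desert tract: 180000 × cos(49.7°) = 180000 × 0.6468 = 116400 km².
True area of drainage basin: 74000 × cos(12°) = 74000 × 0.9781 = 72380 km².
Ratio = 116400 / 72380 ≈ 1.61.

1.61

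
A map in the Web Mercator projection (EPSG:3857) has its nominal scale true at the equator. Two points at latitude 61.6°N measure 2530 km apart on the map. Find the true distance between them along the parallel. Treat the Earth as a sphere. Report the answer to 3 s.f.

1200 km

Mercator is conformal, so the point scale is isotropic: h = k = sec φ = 1/cos φ.
Along the parallel at 61.6°, map distances are exaggerated by k = sec 61.6° = 2.103.
True distance = 2530 / 2.103 = 2530 × cos 61.6° ≈ 1200 km.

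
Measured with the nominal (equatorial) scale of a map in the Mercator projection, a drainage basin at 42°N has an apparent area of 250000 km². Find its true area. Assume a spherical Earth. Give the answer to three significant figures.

Mercator is conformal, so the point scale is isotropic: h = k = sec φ = 1/cos φ.
Areal scale = k² = sec²φ = 1/cos²(42°) = 1/0.7431² = 1.811.
True area = apparent / (areal scale) = 250000 / 1.811 ≈ 138000 km².

138000 km²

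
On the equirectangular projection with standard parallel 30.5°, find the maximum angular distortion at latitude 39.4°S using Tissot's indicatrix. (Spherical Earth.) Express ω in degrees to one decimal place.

In the equirectangular projection with standard parallel φ₀ = 30.5° (x = Rλ cos φ₀, y = Rφ), meridians are true-scale (h = 1) and the parallel scale is k = cos φ₀ / cos φ.
At 39.4°: h = 1.000, k = 1.115; principal scales a = 1.115, b = 1.000.
sin(ω/2) = (a − b)/(a + b) = 0.1150/2.115 = 0.05439, so ω = 2 arcsin(0.05439) ≈ 6.2°.

6.2°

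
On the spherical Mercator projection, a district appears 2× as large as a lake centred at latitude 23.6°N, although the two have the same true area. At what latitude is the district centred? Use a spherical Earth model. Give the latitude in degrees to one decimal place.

On Mercator, (apparent₁)/(apparent₂) = sec²φ₁ / sec²φ₂ when true areas are equal.
cos²φ₂ / cos²φ₁ = 2  ⇒  cos φ₁ = cos 23.6° / √2 = 0.9164/1.414 = 0.6480.
φ₁ = arccos(0.6480) ≈ 49.6°.

49.6°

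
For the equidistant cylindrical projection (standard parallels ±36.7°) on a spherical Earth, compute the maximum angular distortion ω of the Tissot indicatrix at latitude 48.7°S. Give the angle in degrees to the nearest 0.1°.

With standard parallel φ₀ = 36.7°, the equirectangular projection gives x = Rλ cos φ₀, y = Rφ, so h = 1 and k = cos 36.7° / cos φ.
At 48.7°: h = 1.000, k = 1.215; principal scales a = 1.215, b = 1.000.
sin(ω/2) = (a − b)/(a + b) = 0.2148/2.215 = 0.09699, so ω = 2 arcsin(0.09699) ≈ 11.1°.

11.1°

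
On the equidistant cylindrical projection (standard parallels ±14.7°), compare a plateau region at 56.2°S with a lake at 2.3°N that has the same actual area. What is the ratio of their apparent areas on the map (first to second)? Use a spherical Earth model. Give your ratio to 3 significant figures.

In the equirectangular projection with standard parallel φ₀ = 14.7° (x = Rλ cos φ₀, y = Rφ), meridians are true-scale (h = 1) and the parallel scale is k = cos φ₀ / cos φ.
Areal scale at 56.2°: h·k = 1.000 × 1.739 = 1.739.
Areal scale at 2.3°: h·k = 1.000 × 0.9680 = 0.9680.
Ratio = 1.739/0.9680 ≈ 1.80.

1.80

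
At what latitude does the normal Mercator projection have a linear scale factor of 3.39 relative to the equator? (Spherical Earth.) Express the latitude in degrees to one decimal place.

Mercator scale is k = sec φ = 1/cos φ.
1/cos φ = 3.39  ⇒  cos φ = 0.2950  ⇒  φ = arccos(0.2950) ≈ 72.8°.

72.8°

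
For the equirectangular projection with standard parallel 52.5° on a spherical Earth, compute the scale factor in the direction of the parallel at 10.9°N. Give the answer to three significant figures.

With standard parallel φ₀ = 52.5°, the equirectangular projection gives x = Rλ cos φ₀, y = Rφ, so h = 1 and k = cos 52.5° / cos φ.
k = cos 52.5° / cos 10.9° = 0.6088/0.9820 = 0.6199.

0.620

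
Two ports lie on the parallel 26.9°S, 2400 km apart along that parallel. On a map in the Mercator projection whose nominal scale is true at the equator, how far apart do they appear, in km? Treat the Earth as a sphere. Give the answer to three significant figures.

2690 km

Mercator is conformal, so the point scale is isotropic: h = k = sec φ = 1/cos φ.
Along the parallel, k = sec 26.9° = 1/0.8918 = 1.121.
Map distance = 2400 × 1.121 ≈ 2690 km.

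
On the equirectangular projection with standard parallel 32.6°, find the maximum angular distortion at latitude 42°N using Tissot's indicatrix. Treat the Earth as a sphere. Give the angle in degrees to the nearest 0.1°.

7.2°

In the equirectangular projection with standard parallel φ₀ = 32.6° (x = Rλ cos φ₀, y = Rφ), meridians are true-scale (h = 1) and the parallel scale is k = cos φ₀ / cos φ.
At 42°: h = 1.000, k = 1.134; principal scales a = 1.134, b = 1.000.
sin(ω/2) = (a − b)/(a + b) = 0.1336/2.134 = 0.06263, so ω = 2 arcsin(0.06263) ≈ 7.2°.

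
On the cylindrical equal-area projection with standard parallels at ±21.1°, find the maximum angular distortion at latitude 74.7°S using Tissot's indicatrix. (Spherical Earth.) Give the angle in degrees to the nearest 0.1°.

A cylindrical equal-area projection with standard parallel φ₀ has meridian scale h = cos φ / cos φ₀ and parallel scale k = cos φ₀ / cos φ (so areas are preserved, h·k = 1).
At 74.7°: h = 0.2828, k = 3.536; principal scales a = 3.536, b = 0.2828.
sin(ω/2) = (a − b)/(a + b) = 3.253/3.818 = 0.8519, so ω = 2 arcsin(0.8519) ≈ 116.8°.

116.8°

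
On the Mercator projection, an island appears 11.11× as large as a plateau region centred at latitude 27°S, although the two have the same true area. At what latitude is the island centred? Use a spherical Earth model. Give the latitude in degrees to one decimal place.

On Mercator, (apparent₁)/(apparent₂) = sec²φ₁ / sec²φ₂ when true areas are equal.
cos²φ₂ / cos²φ₁ = 11.11  ⇒  cos φ₁ = cos 27° / √11.11 = 0.8910/3.333 = 0.2673.
φ₁ = arccos(0.2673) ≈ 74.5°.

74.5°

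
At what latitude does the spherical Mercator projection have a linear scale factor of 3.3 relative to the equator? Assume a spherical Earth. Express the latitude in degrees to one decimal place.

72.4°

Mercator scale is k = sec φ = 1/cos φ.
1/cos φ = 3.3  ⇒  cos φ = 0.3030  ⇒  φ = arccos(0.3030) ≈ 72.4°.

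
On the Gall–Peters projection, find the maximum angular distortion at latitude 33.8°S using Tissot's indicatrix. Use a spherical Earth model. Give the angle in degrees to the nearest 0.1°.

Gall–Peters is a cylindrical equal-area projection with standard parallels at ±45°. Cylindrical equal-area (φ₀ = 45°): h = cos φ / cos 45° along meridians, k = cos 45° / cos φ along parallels; h·k = 1.
At 33.8°: h = 1.175, k = 0.8509; principal scales a = 1.175, b = 0.8509.
sin(ω/2) = (a − b)/(a + b) = 0.3243/2.026 = 0.1600, so ω = 2 arcsin(0.1600) ≈ 18.4°.

18.4°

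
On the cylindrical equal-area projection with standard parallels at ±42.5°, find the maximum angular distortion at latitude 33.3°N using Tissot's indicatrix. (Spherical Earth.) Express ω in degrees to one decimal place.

14.3°

Cylindrical equal-area (φ₀ = 42.5°): h = cos φ / cos 42.5° along meridians, k = cos 42.5° / cos φ along parallels; h·k = 1.
At 33.3°: h = 1.134, k = 0.8821; principal scales a = 1.134, b = 0.8821.
sin(ω/2) = (a − b)/(a + b) = 0.2515/2.016 = 0.1248, so ω = 2 arcsin(0.1248) ≈ 14.3°.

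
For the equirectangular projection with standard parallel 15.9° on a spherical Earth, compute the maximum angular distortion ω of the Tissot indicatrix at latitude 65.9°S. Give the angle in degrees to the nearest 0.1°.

47.6°

The equidistant cylindrical projection with φ₀ = 15.9° has h = 1 (meridians true) and k = cos φ₀ / cos φ along parallels.
At 65.9°: h = 1.000, k = 2.355; principal scales a = 2.355, b = 1.000.
sin(ω/2) = (a − b)/(a + b) = 1.355/3.355 = 0.4039, so ω = 2 arcsin(0.4039) ≈ 47.6°.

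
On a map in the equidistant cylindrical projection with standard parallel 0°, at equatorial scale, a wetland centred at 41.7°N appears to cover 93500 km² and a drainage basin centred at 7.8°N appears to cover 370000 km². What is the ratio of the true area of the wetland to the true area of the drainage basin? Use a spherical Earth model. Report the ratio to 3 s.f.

0.190

Plate carrée has h = 1 and k = sec φ, giving areal scale sec φ; true area = (apparent area) · cos φ.
True area of wetland: 93500 × cos(41.7°) = 93500 × 0.7466 = 69810 km².
True area of drainage basin: 370000 × cos(7.8°) = 370000 × 0.9907 = 366600 km².
Ratio = 69810 / 366600 ≈ 0.190.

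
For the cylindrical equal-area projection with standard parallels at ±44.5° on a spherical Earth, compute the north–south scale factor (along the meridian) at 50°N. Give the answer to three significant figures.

Cylindrical equal-area (φ₀ = 44.5°): h = cos φ / cos 44.5° along meridians, k = cos 44.5° / cos φ along parallels; h·k = 1.
h = cos 50° / cos 44.5° = 0.6428/0.7133 = 0.9012.

0.901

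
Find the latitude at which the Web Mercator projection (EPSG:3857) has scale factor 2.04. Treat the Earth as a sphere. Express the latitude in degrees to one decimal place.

60.6°

Mercator scale is k = sec φ = 1/cos φ.
1/cos φ = 2.04  ⇒  cos φ = 0.4902  ⇒  φ = arccos(0.4902) ≈ 60.6°.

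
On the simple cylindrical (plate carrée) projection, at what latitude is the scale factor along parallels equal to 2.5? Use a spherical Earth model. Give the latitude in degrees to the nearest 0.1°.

66.4°

Plate carrée: h = 1, k = sec φ along parallels.
sec φ = 2.5  ⇒  cos φ = 0.4000  ⇒  φ ≈ 66.4°.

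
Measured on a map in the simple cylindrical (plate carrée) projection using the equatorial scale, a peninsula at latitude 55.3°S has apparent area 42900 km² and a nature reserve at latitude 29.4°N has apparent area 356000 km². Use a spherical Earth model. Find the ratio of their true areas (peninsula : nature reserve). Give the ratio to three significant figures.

0.0787

On the plate carrée, areal scale = h·k = 1 × sec φ, so true area = apparent × cos φ.
True area of peninsula: 42900 × cos(55.3°) = 42900 × 0.5693 = 24420 km².
True area of nature reserve: 356000 × cos(29.4°) = 356000 × 0.8712 = 310200 km².
Ratio = 24420 / 310200 ≈ 0.0787.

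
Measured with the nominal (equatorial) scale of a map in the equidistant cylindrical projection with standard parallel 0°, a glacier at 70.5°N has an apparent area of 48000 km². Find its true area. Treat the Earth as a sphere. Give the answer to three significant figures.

Plate carrée maps x = Rλ, y = Rφ. The meridian scale is h = 1 and the parallel scale is k = 1/cos φ = sec φ.
Areal scale = h·k = 1 × sec φ; at 70.5°, h = 1.000, k = 2.996, so h·k = 2.996.
True area = apparent / (areal scale) = 48000 / 2.996 ≈ 16000 km².

16000 km²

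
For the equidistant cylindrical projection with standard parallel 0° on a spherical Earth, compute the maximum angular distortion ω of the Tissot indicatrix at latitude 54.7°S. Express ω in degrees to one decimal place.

31.0°

In the plate carrée (x = Rλ, y = Rφ), meridians are true-scale (h = 1) and parallels are stretched by k = sec φ.
At 54.7°: h = 1.000, k = 1.731; principal scales a = 1.731, b = 1.000.
sin(ω/2) = (a − b)/(a + b) = 0.7305/2.731 = 0.2675, so ω = 2 arcsin(0.2675) ≈ 31.0°.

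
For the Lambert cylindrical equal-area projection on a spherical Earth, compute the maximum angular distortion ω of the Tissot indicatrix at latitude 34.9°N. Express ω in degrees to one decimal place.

22.6°

The Lambert cylindrical equal-area projection is the cylindrical equal-area projection with its standard parallel at the equator (φ₀ = 0). A cylindrical equal-area projection with standard parallel φ₀ has meridian scale h = cos φ / cos φ₀ and parallel scale k = cos φ₀ / cos φ (so areas are preserved, h·k = 1).
At 34.9°: h = 0.8202, k = 1.219; principal scales a = 1.219, b = 0.8202.
sin(ω/2) = (a − b)/(a + b) = 0.3991/2.039 = 0.1957, so ω = 2 arcsin(0.1957) ≈ 22.6°.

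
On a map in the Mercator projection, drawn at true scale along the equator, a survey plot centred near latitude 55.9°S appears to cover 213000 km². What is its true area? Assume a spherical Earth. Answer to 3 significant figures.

66900 km²

For Mercator, h = k = sec φ (a conformal cylindrical projection has a single point scale, 1/cos φ).
Areal scale = k² = sec²φ = 1/cos²(55.9°) = 1/0.5606² = 3.182.
True area = apparent / (areal scale) = 213000 / 3.182 ≈ 66900 km².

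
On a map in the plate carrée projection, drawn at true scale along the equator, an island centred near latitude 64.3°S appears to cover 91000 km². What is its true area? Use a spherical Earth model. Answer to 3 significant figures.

For the equirectangular projection with φ₀ = 0 (plate carrée), h = 1 along meridians and k = sec φ along parallels.
Areal scale = h·k = 1 × sec φ; at 64.3°, h = 1.000, k = 2.306, so h·k = 2.306.
True area = apparent / (areal scale) = 91000 / 2.306 ≈ 39500 km².

39500 km²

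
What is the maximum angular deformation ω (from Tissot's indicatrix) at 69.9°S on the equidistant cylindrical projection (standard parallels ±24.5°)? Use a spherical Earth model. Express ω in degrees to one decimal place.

The equidistant cylindrical projection with φ₀ = 24.5° has h = 1 (meridians true) and k = cos φ₀ / cos φ along parallels.
At 69.9°: h = 1.000, k = 2.648; principal scales a = 2.648, b = 1.000.
sin(ω/2) = (a − b)/(a + b) = 1.648/3.648 = 0.4517, so ω = 2 arcsin(0.4517) ≈ 53.7°.

53.7°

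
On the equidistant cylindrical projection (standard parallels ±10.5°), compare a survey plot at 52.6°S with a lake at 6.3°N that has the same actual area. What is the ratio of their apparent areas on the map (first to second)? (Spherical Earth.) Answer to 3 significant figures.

The equidistant cylindrical projection with φ₀ = 10.5° has h = 1 (meridians true) and k = cos φ₀ / cos φ along parallels.
Areal scale at 52.6°: h·k = 1.000 × 1.619 = 1.619.
Areal scale at 6.3°: h·k = 1.000 × 0.9892 = 0.9892.
Ratio = 1.619/0.9892 ≈ 1.64.

1.64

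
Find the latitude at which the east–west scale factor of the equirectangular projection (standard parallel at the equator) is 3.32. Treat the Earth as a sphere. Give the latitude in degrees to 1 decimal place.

72.5°

Plate carrée: h = 1, k = sec φ along parallels.
sec φ = 3.32  ⇒  cos φ = 0.3012  ⇒  φ ≈ 72.5°.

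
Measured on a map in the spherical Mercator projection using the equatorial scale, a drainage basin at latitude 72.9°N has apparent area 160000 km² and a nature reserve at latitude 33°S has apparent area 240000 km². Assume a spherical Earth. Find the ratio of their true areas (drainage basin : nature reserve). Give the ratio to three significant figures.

Since Mercator area scale is 1/cos²φ, the true area equals the apparent area multiplied by cos²φ.
True area of drainage basin: 160000 × cos²(72.9°) = 160000 × 0.08646 = 13830 km².
True area of nature reserve: 240000 × cos²(33°) = 240000 × 0.7034 = 168800 km².
Ratio = 13830 / 168800 ≈ 0.0819.

0.0819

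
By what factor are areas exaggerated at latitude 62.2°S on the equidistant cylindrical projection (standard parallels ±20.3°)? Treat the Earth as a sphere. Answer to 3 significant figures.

In the equirectangular projection with standard parallel φ₀ = 20.3° (x = Rλ cos φ₀, y = Rφ), meridians are true-scale (h = 1) and the parallel scale is k = cos φ₀ / cos φ.
Areal scale = h·k = 1 × cos φ₀ / cos φ; at 62.2°, h = 1.000, k = 2.011, so h·k = 2.011.

2.01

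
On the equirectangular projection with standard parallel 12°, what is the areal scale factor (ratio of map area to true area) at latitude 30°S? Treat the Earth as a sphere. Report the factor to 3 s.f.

The equidistant cylindrical projection with φ₀ = 12° has h = 1 (meridians true) and k = cos φ₀ / cos φ along parallels.
Areal scale = h·k = 1 × cos φ₀ / cos φ; at 30°, h = 1.000, k = 1.129, so h·k = 1.129.

1.13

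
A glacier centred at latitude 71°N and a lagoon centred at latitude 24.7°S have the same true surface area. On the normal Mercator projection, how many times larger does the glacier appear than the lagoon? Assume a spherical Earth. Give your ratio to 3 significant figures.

7.79

Mercator is conformal with k = sec φ, so areal scale = k² = sec²φ.
At 71°: sec²(71°) = 1/0.3256² = 9.434.
At 24.7°: sec²(24.7°) = 1/0.9085² = 1.212.
Ratio = 9.434/1.212 = cos²(24.7°)/cos²(71°) ≈ 7.79.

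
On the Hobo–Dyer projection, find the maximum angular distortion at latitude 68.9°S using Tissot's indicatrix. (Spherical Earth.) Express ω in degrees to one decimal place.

The Hobo–Dyer projection is cylindrical equal-area with φ₀ = 37.5°. Cylindrical equal-area (φ₀ = 37.5°): h = cos φ / cos 37.5° along meridians, k = cos 37.5° / cos φ along parallels; h·k = 1.
At 68.9°: h = 0.4538, k = 2.204; principal scales a = 2.204, b = 0.4538.
sin(ω/2) = (a − b)/(a + b) = 1.750/2.658 = 0.6585, so ω = 2 arcsin(0.6585) ≈ 82.4°.

82.4°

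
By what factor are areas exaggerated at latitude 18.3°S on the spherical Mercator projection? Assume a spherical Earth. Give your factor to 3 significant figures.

The Mercator projection is conformal; its linear scale factor is the same in every direction and equals sec φ = 1/cos φ.
Areal scale = k² = sec²φ = 1/cos²(18.3°) = 1/0.9494² = 1.109.

1.11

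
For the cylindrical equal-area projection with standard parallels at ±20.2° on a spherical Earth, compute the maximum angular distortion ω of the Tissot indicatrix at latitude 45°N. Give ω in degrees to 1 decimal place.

Cylindrical equal-area (φ₀ = 20.2°): h = cos φ / cos 20.2° along meridians, k = cos 20.2° / cos φ along parallels; h·k = 1.
At 45°: h = 0.7534, k = 1.327; principal scales a = 1.327, b = 0.7534.
sin(ω/2) = (a − b)/(a + b) = 0.5738/2.081 = 0.2758, so ω = 2 arcsin(0.2758) ≈ 32.0°.

32.0°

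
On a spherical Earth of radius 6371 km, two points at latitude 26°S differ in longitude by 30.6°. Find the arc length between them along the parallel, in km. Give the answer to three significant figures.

3060 km

Arc length along a parallel = R cos φ · Δλ (with Δλ in radians).
= 6371 × cos 26° × (30.6° × π/180) = 6371 × 0.8988 × 0.5341 ≈ 3060 km.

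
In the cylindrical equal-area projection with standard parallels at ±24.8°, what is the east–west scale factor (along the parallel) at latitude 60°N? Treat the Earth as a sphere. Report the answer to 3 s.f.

Cylindrical equal-area (φ₀ = 24.8°): h = cos φ / cos 24.8° along meridians, k = cos 24.8° / cos φ along parallels; h·k = 1.
k = cos 24.8° / cos 60° = 0.9078/0.5000 = 1.816.

1.82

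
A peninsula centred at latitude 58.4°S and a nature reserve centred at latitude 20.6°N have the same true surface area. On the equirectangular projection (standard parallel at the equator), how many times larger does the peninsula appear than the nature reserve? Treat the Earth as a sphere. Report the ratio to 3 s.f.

1.79

In the plate carrée (x = Rλ, y = Rφ), meridians are true-scale (h = 1) and parallels are stretched by k = sec φ.
Areal scale at 58.4°: h·k = 1.000 × 1.908 = 1.908.
Areal scale at 20.6°: h·k = 1.000 × 1.068 = 1.068.
Ratio = 1.908/1.068 ≈ 1.79.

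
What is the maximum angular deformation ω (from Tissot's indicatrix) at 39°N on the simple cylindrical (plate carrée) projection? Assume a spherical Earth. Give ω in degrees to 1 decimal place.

14.4°

Plate carrée maps x = Rλ, y = Rφ. The meridian scale is h = 1 and the parallel scale is k = 1/cos φ = sec φ.
At 39°: h = 1.000, k = 1.287; principal scales a = 1.287, b = 1.000.
sin(ω/2) = (a − b)/(a + b) = 0.2868/2.287 = 0.1254, so ω = 2 arcsin(0.1254) ≈ 14.4°.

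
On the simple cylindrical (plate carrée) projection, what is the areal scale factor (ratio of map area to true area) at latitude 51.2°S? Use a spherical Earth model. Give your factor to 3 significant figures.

1.60

Plate carrée maps x = Rλ, y = Rφ. The meridian scale is h = 1 and the parallel scale is k = 1/cos φ = sec φ.
Areal scale = h·k = 1 × sec φ; at 51.2°, h = 1.000, k = 1.596, so h·k = 1.596.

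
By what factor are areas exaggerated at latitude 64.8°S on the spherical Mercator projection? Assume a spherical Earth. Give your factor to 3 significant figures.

5.52

The Mercator projection is conformal; its linear scale factor is the same in every direction and equals sec φ = 1/cos φ.
Areal scale = k² = sec²φ = 1/cos²(64.8°) = 1/0.4258² = 5.516.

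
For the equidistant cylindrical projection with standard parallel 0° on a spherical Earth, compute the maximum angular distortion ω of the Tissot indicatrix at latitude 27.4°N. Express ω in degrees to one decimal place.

For the equirectangular projection with φ₀ = 0 (plate carrée), h = 1 along meridians and k = sec φ along parallels.
At 27.4°: h = 1.000, k = 1.126; principal scales a = 1.126, b = 1.000.
sin(ω/2) = (a − b)/(a + b) = 0.1264/2.126 = 0.05943, so ω = 2 arcsin(0.05943) ≈ 6.8°.

6.8°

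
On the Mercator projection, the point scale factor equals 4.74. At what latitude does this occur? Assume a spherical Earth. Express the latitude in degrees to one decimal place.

77.8°

Mercator scale is k = sec φ = 1/cos φ.
1/cos φ = 4.74  ⇒  cos φ = 0.2110  ⇒  φ = arccos(0.2110) ≈ 77.8°.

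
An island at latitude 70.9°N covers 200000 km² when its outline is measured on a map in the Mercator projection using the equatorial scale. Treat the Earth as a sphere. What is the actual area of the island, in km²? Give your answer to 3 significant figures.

The Mercator projection is conformal; its linear scale factor is the same in every direction and equals sec φ = 1/cos φ.
Areal scale = k² = sec²φ = 1/cos²(70.9°) = 1/0.3272² = 9.340.
True area = apparent / (areal scale) = 200000 / 9.340 ≈ 21400 km².

21400 km²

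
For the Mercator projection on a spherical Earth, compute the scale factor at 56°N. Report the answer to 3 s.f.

The Mercator projection is conformal; its linear scale factor is the same in every direction and equals sec φ = 1/cos φ.
k = 1/cos 56° = 1/0.5592 = 1.788.

1.79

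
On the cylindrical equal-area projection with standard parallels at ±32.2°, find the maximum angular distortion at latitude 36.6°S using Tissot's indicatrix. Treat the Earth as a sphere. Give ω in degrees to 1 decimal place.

For cylindrical equal-area with standard parallel φ₀, h = cos φ / cos φ₀ and k = cos φ₀ / cos φ, so h·k = 1.
At 36.6°: h = 0.9487, k = 1.054; principal scales a = 1.054, b = 0.9487.
sin(ω/2) = (a − b)/(a + b) = 0.1053/2.003 = 0.05257, so ω = 2 arcsin(0.05257) ≈ 6.0°.

6.0°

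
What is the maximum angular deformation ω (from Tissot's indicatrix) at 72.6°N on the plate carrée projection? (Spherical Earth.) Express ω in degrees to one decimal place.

For the equirectangular projection with φ₀ = 0 (plate carrée), h = 1 along meridians and k = sec φ along parallels.
At 72.6°: h = 1.000, k = 3.344; principal scales a = 3.344, b = 1.000.
sin(ω/2) = (a − b)/(a + b) = 2.344/4.344 = 0.5396, so ω = 2 arcsin(0.5396) ≈ 65.3°.

65.3°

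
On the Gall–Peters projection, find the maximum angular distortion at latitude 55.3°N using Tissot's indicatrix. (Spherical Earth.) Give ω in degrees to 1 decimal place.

Gall–Peters is a cylindrical equal-area projection with standard parallels at ±45°. Cylindrical equal-area (φ₀ = 45°): h = cos φ / cos 45° along meridians, k = cos 45° / cos φ along parallels; h·k = 1.
At 55.3°: h = 0.8051, k = 1.242; principal scales a = 1.242, b = 0.8051.
sin(ω/2) = (a − b)/(a + b) = 0.4370/2.047 = 0.2135, so ω = 2 arcsin(0.2135) ≈ 24.7°.

24.7°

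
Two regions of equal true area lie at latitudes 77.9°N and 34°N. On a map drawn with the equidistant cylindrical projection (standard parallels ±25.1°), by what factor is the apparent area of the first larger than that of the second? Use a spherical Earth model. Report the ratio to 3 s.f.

The equidistant cylindrical projection with φ₀ = 25.1° has h = 1 (meridians true) and k = cos φ₀ / cos φ along parallels.
Areal scale at 77.9°: h·k = 1.000 × 4.320 = 4.320.
Areal scale at 34°: h·k = 1.000 × 1.092 = 1.092.
Ratio = 4.320/1.092 ≈ 3.95.

3.95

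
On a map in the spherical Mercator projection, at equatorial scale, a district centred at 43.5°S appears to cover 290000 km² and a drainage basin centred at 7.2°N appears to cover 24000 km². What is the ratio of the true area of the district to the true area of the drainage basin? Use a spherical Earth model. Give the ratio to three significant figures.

Mercator's areal exaggeration is sec²φ; hence true area = (apparent area) · cos²φ.
True area of district: 290000 × cos²(43.5°) = 290000 × 0.5262 = 152600 km².
True area of drainage basin: 24000 × cos²(7.2°) = 24000 × 0.9843 = 23620 km².
Ratio = 152600 / 23620 ≈ 6.46.

6.46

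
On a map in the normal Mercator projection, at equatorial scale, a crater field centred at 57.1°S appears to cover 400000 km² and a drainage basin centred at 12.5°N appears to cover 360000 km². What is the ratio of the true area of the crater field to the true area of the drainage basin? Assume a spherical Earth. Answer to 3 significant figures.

0.344

Since Mercator area scale is 1/cos²φ, the true area equals the apparent area multiplied by cos²φ.
True area of crater field: 400000 × cos²(57.1°) = 400000 × 0.2950 = 118000 km².
True area of drainage basin: 360000 × cos²(12.5°) = 360000 × 0.9532 = 343100 km².
Ratio = 118000 / 343100 ≈ 0.344.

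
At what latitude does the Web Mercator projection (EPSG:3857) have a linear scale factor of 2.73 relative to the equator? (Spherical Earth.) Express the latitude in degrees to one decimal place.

Mercator scale is k = sec φ = 1/cos φ.
1/cos φ = 2.73  ⇒  cos φ = 0.3663  ⇒  φ = arccos(0.3663) ≈ 68.5°.

68.5°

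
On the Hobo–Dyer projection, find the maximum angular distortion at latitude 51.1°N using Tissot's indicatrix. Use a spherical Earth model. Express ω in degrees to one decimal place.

The Hobo–Dyer projection is cylindrical equal-area with φ₀ = 37.5°. For cylindrical equal-area with standard parallel φ₀, h = cos φ / cos φ₀ and k = cos φ₀ / cos φ, so h·k = 1.
At 51.1°: h = 0.7915, k = 1.263; principal scales a = 1.263, b = 0.7915.
sin(ω/2) = (a − b)/(a + b) = 0.4718/2.055 = 0.2296, so ω = 2 arcsin(0.2296) ≈ 26.5°.

26.5°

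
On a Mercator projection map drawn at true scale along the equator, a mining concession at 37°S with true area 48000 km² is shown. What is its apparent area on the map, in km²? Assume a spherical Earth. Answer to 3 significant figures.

Mercator is conformal, so the point scale is isotropic: h = k = sec φ = 1/cos φ.
Areal scale = k² = sec²φ = 1/cos²(37°) = 1/0.7986² = 1.568.
Apparent area = 48000 × 1.568 ≈ 75300 km².

75300 km²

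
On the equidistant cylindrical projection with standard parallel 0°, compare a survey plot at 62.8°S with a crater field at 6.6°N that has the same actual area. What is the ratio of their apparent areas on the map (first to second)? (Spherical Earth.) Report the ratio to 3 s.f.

2.17

For the equirectangular projection with φ₀ = 0 (plate carrée), h = 1 along meridians and k = sec φ along parallels.
Areal scale at 62.8°: h·k = 1.000 × 2.188 = 2.188.
Areal scale at 6.6°: h·k = 1.000 × 1.007 = 1.007.
Ratio = 2.188/1.007 ≈ 2.17.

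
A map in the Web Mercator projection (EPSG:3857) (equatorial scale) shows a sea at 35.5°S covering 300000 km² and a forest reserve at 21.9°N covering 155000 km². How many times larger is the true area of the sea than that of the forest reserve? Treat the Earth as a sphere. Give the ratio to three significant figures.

Mercator's areal exaggeration is sec²φ; hence true area = (apparent area) · cos²φ.
True area of sea: 300000 × cos²(35.5°) = 300000 × 0.6628 = 198800 km².
True area of forest reserve: 155000 × cos²(21.9°) = 155000 × 0.8609 = 133400 km².
Ratio = 198800 / 133400 ≈ 1.49.

1.49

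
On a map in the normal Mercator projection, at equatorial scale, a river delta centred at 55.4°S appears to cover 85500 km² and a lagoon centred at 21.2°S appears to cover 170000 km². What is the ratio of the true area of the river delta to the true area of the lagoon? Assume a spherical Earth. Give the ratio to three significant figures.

0.187

Since Mercator area scale is 1/cos²φ, the true area equals the apparent area multiplied by cos²φ.
True area of river delta: 85500 × cos²(55.4°) = 85500 × 0.3224 = 27570 km².
True area of lagoon: 170000 × cos²(21.2°) = 170000 × 0.8692 = 147800 km².
Ratio = 27570 / 147800 ≈ 0.187.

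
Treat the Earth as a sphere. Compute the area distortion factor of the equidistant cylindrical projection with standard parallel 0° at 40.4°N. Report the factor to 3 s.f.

Plate carrée maps x = Rλ, y = Rφ. The meridian scale is h = 1 and the parallel scale is k = 1/cos φ = sec φ.
Areal scale = h·k = 1 × sec φ; at 40.4°, h = 1.000, k = 1.313, so h·k = 1.313.

1.31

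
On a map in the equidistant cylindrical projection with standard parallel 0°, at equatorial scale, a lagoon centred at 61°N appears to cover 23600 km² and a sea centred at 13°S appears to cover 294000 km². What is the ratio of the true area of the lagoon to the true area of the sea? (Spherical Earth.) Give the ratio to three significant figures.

0.0399

Plate carrée has h = 1 and k = sec φ, giving areal scale sec φ; true area = (apparent area) · cos φ.
True area of lagoon: 23600 × cos(61°) = 23600 × 0.4848 = 11440 km².
True area of sea: 294000 × cos(13°) = 294000 × 0.9744 = 286500 km².
Ratio = 11440 / 286500 ≈ 0.0399.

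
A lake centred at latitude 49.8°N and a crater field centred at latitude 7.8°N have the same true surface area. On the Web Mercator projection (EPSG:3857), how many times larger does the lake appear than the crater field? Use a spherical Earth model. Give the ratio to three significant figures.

On Mercator, area is exaggerated by sec²φ = 1/cos²φ.
At 49.8°: sec²(49.8°) = 1/0.6455² = 2.400.
At 7.8°: sec²(7.8°) = 1/0.9907² = 1.019.
Ratio = 2.400/1.019 = cos²(7.8°)/cos²(49.8°) ≈ 2.36.

2.36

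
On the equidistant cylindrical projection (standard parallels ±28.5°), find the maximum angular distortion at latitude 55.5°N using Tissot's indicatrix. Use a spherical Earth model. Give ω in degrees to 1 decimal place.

25.0°

With standard parallel φ₀ = 28.5°, the equirectangular projection gives x = Rλ cos φ₀, y = Rφ, so h = 1 and k = cos 28.5° / cos φ.
At 55.5°: h = 1.000, k = 1.552; principal scales a = 1.552, b = 1.000.
sin(ω/2) = (a − b)/(a + b) = 0.5516/2.552 = 0.2162, so ω = 2 arcsin(0.2162) ≈ 25.0°.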